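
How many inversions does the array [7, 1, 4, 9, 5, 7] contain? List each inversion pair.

Finding inversions in [7, 1, 4, 9, 5, 7]:

(0, 1): arr[0]=7 > arr[1]=1
(0, 2): arr[0]=7 > arr[2]=4
(0, 4): arr[0]=7 > arr[4]=5
(3, 4): arr[3]=9 > arr[4]=5
(3, 5): arr[3]=9 > arr[5]=7

Total inversions: 5

The array has 5 inversion(s): (0,1), (0,2), (0,4), (3,4), (3,5). Each pair (i,j) satisfies i < j and arr[i] > arr[j].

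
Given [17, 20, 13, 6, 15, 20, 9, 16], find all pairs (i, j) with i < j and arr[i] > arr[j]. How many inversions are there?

Finding inversions in [17, 20, 13, 6, 15, 20, 9, 16]:

(0, 2): arr[0]=17 > arr[2]=13
(0, 3): arr[0]=17 > arr[3]=6
(0, 4): arr[0]=17 > arr[4]=15
(0, 6): arr[0]=17 > arr[6]=9
(0, 7): arr[0]=17 > arr[7]=16
(1, 2): arr[1]=20 > arr[2]=13
(1, 3): arr[1]=20 > arr[3]=6
(1, 4): arr[1]=20 > arr[4]=15
(1, 6): arr[1]=20 > arr[6]=9
(1, 7): arr[1]=20 > arr[7]=16
(2, 3): arr[2]=13 > arr[3]=6
(2, 6): arr[2]=13 > arr[6]=9
(4, 6): arr[4]=15 > arr[6]=9
(5, 6): arr[5]=20 > arr[6]=9
(5, 7): arr[5]=20 > arr[7]=16

Total inversions: 15

The array has 15 inversion(s): (0,2), (0,3), (0,4), (0,6), (0,7), (1,2), (1,3), (1,4), (1,6), (1,7), (2,3), (2,6), (4,6), (5,6), (5,7). Each pair (i,j) satisfies i < j and arr[i] > arr[j].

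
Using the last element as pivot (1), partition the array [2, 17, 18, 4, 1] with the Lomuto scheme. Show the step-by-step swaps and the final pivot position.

Lomuto partition with pivot = 1:

Initial array: [2, 17, 18, 4, 1]

arr[0]=2 > 1: no swap
arr[1]=17 > 1: no swap
arr[2]=18 > 1: no swap
arr[3]=4 > 1: no swap

Place pivot at position 0: [1, 17, 18, 4, 2]
Pivot position: 0

After partitioning with pivot 1, the array becomes [1, 17, 18, 4, 2]. The pivot is placed at index 0. All elements to the left of the pivot are <= 1, and all elements to the right are > 1.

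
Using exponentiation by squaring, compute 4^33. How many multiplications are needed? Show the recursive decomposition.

Computing 4^33 by squaring (build up from 4^1; each line after the first costs one multiplication):

4^1 = 4
4^2 = (4^1)^2 = 4^2 = 16
4^4 = (4^2)^2 = 16^2 = 256
4^8 = (4^4)^2 = 256^2 = 65536
4^16 = (4^8)^2 = 65536^2 = 4294967296
4^32 = (4^16)^2 = 4294967296^2 = 18446744073709551616
4^33 = 4 * 4^32 = 4 * 18446744073709551616 = 73786976294838206464

Result: 73786976294838206464
Multiplications needed: 6 (6 lines after 4^1)

4^33 = 73786976294838206464. Using exponentiation by squaring, this requires 6 multiplications. The key idea: if the exponent is even, square the half-power; if odd, multiply by the base once.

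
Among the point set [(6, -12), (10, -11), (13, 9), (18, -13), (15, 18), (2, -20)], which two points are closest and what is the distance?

Computing all pairwise distances among 6 points:

d((6, -12), (10, -11)) = 4.1231 <-- minimum
d((6, -12), (13, 9)) = 22.1359
d((6, -12), (18, -13)) = 12.0416
d((6, -12), (15, 18)) = 31.3209
d((6, -12), (2, -20)) = 8.9443
d((10, -11), (13, 9)) = 20.2237
d((10, -11), (18, -13)) = 8.2462
d((10, -11), (15, 18)) = 29.4279
d((10, -11), (2, -20)) = 12.0416
d((13, 9), (18, -13)) = 22.561
d((13, 9), (15, 18)) = 9.2195
d((13, 9), (2, -20)) = 31.0161
d((18, -13), (15, 18)) = 31.1448
d((18, -13), (2, -20)) = 17.4642
d((15, 18), (2, -20)) = 40.1622

Closest pair: (6, -12) and (10, -11) with distance 4.1231

The closest pair is (6, -12) and (10, -11) with Euclidean distance 4.1231. For 6 points, brute-force pairwise comparison is shown above. For large n, the divide-and-conquer algorithm (sort by x, recurse on halves, check the dividing strip) achieves O(n log n).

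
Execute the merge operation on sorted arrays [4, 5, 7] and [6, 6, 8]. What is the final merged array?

Merging process:

Compare 4 vs 6: take 4 from left. Merged: [4]
Compare 5 vs 6: take 5 from left. Merged: [4, 5]
Compare 7 vs 6: take 6 from right. Merged: [4, 5, 6]
Compare 7 vs 6: take 6 from right. Merged: [4, 5, 6, 6]
Compare 7 vs 8: take 7 from left. Merged: [4, 5, 6, 6, 7]
Append remaining from right: [8]. Merged: [4, 5, 6, 6, 7, 8]

Final merged array: [4, 5, 6, 6, 7, 8]
Total comparisons: 5

The merged array is [4, 5, 6, 6, 7, 8], requiring 5 comparisons. The merge step runs in O(n) time where n is the total number of elements.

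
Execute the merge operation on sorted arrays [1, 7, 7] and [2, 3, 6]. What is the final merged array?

Merging process:

Compare 1 vs 2: take 1 from left. Merged: [1]
Compare 7 vs 2: take 2 from right. Merged: [1, 2]
Compare 7 vs 3: take 3 from right. Merged: [1, 2, 3]
Compare 7 vs 6: take 6 from right. Merged: [1, 2, 3, 6]
Append remaining from left: [7, 7]. Merged: [1, 2, 3, 6, 7, 7]

Final merged array: [1, 2, 3, 6, 7, 7]
Total comparisons: 4

The merged array is [1, 2, 3, 6, 7, 7], requiring 4 comparisons. The merge step runs in O(n) time where n is the total number of elements.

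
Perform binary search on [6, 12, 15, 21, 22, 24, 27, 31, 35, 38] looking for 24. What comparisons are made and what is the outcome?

Binary search for 24 in [6, 12, 15, 21, 22, 24, 27, 31, 35, 38]:

lo=0, hi=9, mid=4, arr[mid]=22 -> 22 < 24, search right half
lo=5, hi=9, mid=7, arr[mid]=31 -> 31 > 24, search left half
lo=5, hi=6, mid=5, arr[mid]=24 -> Found target at index 5!

Binary search finds 24 at index 5 after 3 comparisons. The search repeatedly halves the search space by comparing with the middle element.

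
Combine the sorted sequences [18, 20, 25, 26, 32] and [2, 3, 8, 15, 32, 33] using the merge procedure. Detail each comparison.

Merging process:

Compare 18 vs 2: take 2 from right. Merged: [2]
Compare 18 vs 3: take 3 from right. Merged: [2, 3]
Compare 18 vs 8: take 8 from right. Merged: [2, 3, 8]
Compare 18 vs 15: take 15 from right. Merged: [2, 3, 8, 15]
Compare 18 vs 32: take 18 from left. Merged: [2, 3, 8, 15, 18]
Compare 20 vs 32: take 20 from left. Merged: [2, 3, 8, 15, 18, 20]
Compare 25 vs 32: take 25 from left. Merged: [2, 3, 8, 15, 18, 20, 25]
Compare 26 vs 32: take 26 from left. Merged: [2, 3, 8, 15, 18, 20, 25, 26]
Compare 32 vs 32: take 32 from left. Merged: [2, 3, 8, 15, 18, 20, 25, 26, 32]
Append remaining from right: [32, 33]. Merged: [2, 3, 8, 15, 18, 20, 25, 26, 32, 32, 33]

Final merged array: [2, 3, 8, 15, 18, 20, 25, 26, 32, 32, 33]
Total comparisons: 9

The merged array is [2, 3, 8, 15, 18, 20, 25, 26, 32, 32, 33], requiring 9 comparisons. The merge step runs in O(n) time where n is the total number of elements.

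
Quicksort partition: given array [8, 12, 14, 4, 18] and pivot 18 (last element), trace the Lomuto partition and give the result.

Lomuto partition with pivot = 18:

Initial array: [8, 12, 14, 4, 18]

arr[0]=8 <= 18: swap with position 0, array becomes [8, 12, 14, 4, 18]
arr[1]=12 <= 18: swap with position 1, array becomes [8, 12, 14, 4, 18]
arr[2]=14 <= 18: swap with position 2, array becomes [8, 12, 14, 4, 18]
arr[3]=4 <= 18: swap with position 3, array becomes [8, 12, 14, 4, 18]

Place pivot at position 4: [8, 12, 14, 4, 18]
Pivot position: 4

After partitioning with pivot 18, the array becomes [8, 12, 14, 4, 18]. The pivot is placed at index 4. All elements to the left of the pivot are <= 18, and all elements to the right are > 18.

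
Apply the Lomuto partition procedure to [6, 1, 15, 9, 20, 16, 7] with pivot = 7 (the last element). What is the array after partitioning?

Lomuto partition with pivot = 7:

Initial array: [6, 1, 15, 9, 20, 16, 7]

arr[0]=6 <= 7: swap with position 0, array becomes [6, 1, 15, 9, 20, 16, 7]
arr[1]=1 <= 7: swap with position 1, array becomes [6, 1, 15, 9, 20, 16, 7]
arr[2]=15 > 7: no swap
arr[3]=9 > 7: no swap
arr[4]=20 > 7: no swap
arr[5]=16 > 7: no swap

Place pivot at position 2: [6, 1, 7, 9, 20, 16, 15]
Pivot position: 2

After partitioning with pivot 7, the array becomes [6, 1, 7, 9, 20, 16, 15]. The pivot is placed at index 2. All elements to the left of the pivot are <= 7, and all elements to the right are > 7.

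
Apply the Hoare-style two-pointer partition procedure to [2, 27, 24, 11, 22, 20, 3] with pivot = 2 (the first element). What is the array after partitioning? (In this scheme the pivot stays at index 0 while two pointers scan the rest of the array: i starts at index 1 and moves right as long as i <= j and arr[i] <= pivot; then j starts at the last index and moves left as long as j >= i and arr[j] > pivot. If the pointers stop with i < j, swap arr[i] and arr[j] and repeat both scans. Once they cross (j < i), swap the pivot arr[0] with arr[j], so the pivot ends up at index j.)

Hoare-style two-pointer partition with pivot = 2:

Initial array: [2, 27, 24, 11, 22, 20, 3]

Pointers start at i = 1, j = 6.
i ends at 1, j ends at 0: the pointers have crossed (j < i), so scanning stops.

j = 0, so swapping arr[0] with arr[j] leaves the pivot at position 0: [2, 27, 24, 11, 22, 20, 3]
Pivot position: 0

After partitioning with pivot 2, the array becomes [2, 27, 24, 11, 22, 20, 3]. The pivot is placed at index 0. All elements to the left of the pivot are <= 2, and all elements to the right are > 2.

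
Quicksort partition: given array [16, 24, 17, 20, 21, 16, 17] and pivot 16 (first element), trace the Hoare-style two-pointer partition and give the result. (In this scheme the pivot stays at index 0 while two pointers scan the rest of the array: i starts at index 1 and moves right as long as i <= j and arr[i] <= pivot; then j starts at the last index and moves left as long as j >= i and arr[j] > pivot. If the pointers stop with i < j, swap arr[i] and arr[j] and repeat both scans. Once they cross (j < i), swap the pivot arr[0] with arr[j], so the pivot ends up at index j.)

Hoare-style two-pointer partition with pivot = 16:

Initial array: [16, 24, 17, 20, 21, 16, 17]

Pointers start at i = 1, j = 6.
i stops at index 1 (arr[1]=24 > 16), j stops at index 5 (arr[5]=16 <= 16): swap arr[1] and arr[5], array becomes [16, 16, 17, 20, 21, 24, 17]
i ends at 2, j ends at 1: the pointers have crossed (j < i), so scanning stops.

Swap pivot arr[0] with arr[1] to place pivot at position 1: [16, 16, 17, 20, 21, 24, 17]
Pivot position: 1

After partitioning with pivot 16, the array becomes [16, 16, 17, 20, 21, 24, 17]. The pivot is placed at index 1. All elements to the left of the pivot are <= 16, and all elements to the right are > 16.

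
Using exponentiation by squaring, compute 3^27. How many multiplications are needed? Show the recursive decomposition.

Computing 3^27 by squaring (build up from 3^1; each line after the first costs one multiplication):

3^1 = 3
3^2 = (3^1)^2 = 3^2 = 9
3^3 = 3 * 3^2 = 3 * 9 = 27
3^6 = (3^3)^2 = 27^2 = 729
3^12 = (3^6)^2 = 729^2 = 531441
3^13 = 3 * 3^12 = 3 * 531441 = 1594323
3^26 = (3^13)^2 = 1594323^2 = 2541865828329
3^27 = 3 * 3^26 = 3 * 2541865828329 = 7625597484987

Result: 7625597484987
Multiplications needed: 7 (7 lines after 3^1)

3^27 = 7625597484987. Using exponentiation by squaring, this requires 7 multiplications. The key idea: if the exponent is even, square the half-power; if odd, multiply by the base once.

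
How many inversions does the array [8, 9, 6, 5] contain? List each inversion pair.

Finding inversions in [8, 9, 6, 5]:

(0, 2): arr[0]=8 > arr[2]=6
(0, 3): arr[0]=8 > arr[3]=5
(1, 2): arr[1]=9 > arr[2]=6
(1, 3): arr[1]=9 > arr[3]=5
(2, 3): arr[2]=6 > arr[3]=5

Total inversions: 5

The array has 5 inversion(s): (0,2), (0,3), (1,2), (1,3), (2,3). Each pair (i,j) satisfies i < j and arr[i] > arr[j].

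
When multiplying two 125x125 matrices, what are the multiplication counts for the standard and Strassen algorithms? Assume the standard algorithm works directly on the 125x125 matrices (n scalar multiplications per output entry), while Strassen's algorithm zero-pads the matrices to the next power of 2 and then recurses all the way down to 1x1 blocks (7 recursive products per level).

Matrix multiplication for 125x125 matrices:

Strassen's algorithm requires power-of-2 dimensions. Pad 125x125 to 128x128 (next power of 2).

Standard algorithm: 125^3 = 1953125 multiplications
Strassen's algorithm: 7^(log2(128)) = 7^7 = 823543 multiplications
Savings: 1953125 - 823543 = 1129582 multiplications

Standard: 1953125 multiplications (125^3). Strassen: 823543 multiplications (7^7, after padding to 128x128). Strassen reduces 8 recursive multiplications to 7 at each level.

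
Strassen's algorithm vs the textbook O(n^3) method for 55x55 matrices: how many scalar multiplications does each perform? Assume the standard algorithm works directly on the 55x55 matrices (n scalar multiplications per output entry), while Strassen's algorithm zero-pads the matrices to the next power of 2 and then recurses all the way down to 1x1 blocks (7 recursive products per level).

Matrix multiplication for 55x55 matrices:

Strassen's algorithm requires power-of-2 dimensions. Pad 55x55 to 64x64 (next power of 2).

Standard algorithm: 55^3 = 166375 multiplications
Strassen's algorithm: 7^(log2(64)) = 7^6 = 117649 multiplications
Savings: 166375 - 117649 = 48726 multiplications

Standard: 166375 multiplications (55^3). Strassen: 117649 multiplications (7^6, after padding to 64x64). Strassen reduces 8 recursive multiplications to 7 at each level.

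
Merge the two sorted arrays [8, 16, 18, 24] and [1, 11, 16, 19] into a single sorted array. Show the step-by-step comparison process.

Merging process:

Compare 8 vs 1: take 1 from right. Merged: [1]
Compare 8 vs 11: take 8 from left. Merged: [1, 8]
Compare 16 vs 11: take 11 from right. Merged: [1, 8, 11]
Compare 16 vs 16: take 16 from left. Merged: [1, 8, 11, 16]
Compare 18 vs 16: take 16 from right. Merged: [1, 8, 11, 16, 16]
Compare 18 vs 19: take 18 from left. Merged: [1, 8, 11, 16, 16, 18]
Compare 24 vs 19: take 19 from right. Merged: [1, 8, 11, 16, 16, 18, 19]
Append remaining from left: [24]. Merged: [1, 8, 11, 16, 16, 18, 19, 24]

Final merged array: [1, 8, 11, 16, 16, 18, 19, 24]
Total comparisons: 7

The merged array is [1, 8, 11, 16, 16, 18, 19, 24], requiring 7 comparisons. The merge step runs in O(n) time where n is the total number of elements.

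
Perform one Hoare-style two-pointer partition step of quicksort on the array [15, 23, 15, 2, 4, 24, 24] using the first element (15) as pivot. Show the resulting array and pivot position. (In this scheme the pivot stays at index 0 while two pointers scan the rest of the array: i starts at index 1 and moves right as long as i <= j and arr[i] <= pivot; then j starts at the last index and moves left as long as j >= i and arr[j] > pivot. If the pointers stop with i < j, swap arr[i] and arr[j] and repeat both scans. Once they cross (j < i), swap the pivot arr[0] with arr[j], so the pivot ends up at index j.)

Hoare-style two-pointer partition with pivot = 15:

Initial array: [15, 23, 15, 2, 4, 24, 24]

Pointers start at i = 1, j = 6.
i stops at index 1 (arr[1]=23 > 15), j stops at index 4 (arr[4]=4 <= 15): swap arr[1] and arr[4], array becomes [15, 4, 15, 2, 23, 24, 24]
i ends at 4, j ends at 3: the pointers have crossed (j < i), so scanning stops.

Swap pivot arr[0] with arr[3] to place pivot at position 3: [2, 4, 15, 15, 23, 24, 24]
Pivot position: 3

After partitioning with pivot 15, the array becomes [2, 4, 15, 15, 23, 24, 24]. The pivot is placed at index 3. All elements to the left of the pivot are <= 15, and all elements to the right are > 15.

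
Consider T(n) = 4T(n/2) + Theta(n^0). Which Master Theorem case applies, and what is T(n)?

Master Theorem for T(n) = 4T(n/2) + O(n^0):

a = 4, b = 2, c = 0
log_b(a) = log_2(4) = 2.0000

Case 1: c = 0 < log_2(4) = 2.0000
T(n) = O(n^(log_2 4)) = O(n^2)

For T(n) = 4T(n/2) + O(n^0): log_2(4) = 2.0000. This is Case 1 of the Master Theorem (c < log_b(a), work dominated by leaves), giving O(n^2).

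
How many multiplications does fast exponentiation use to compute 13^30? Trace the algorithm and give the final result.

Computing 13^30 by squaring (build up from 13^1; each line after the first costs one multiplication):

13^1 = 13
13^2 = (13^1)^2 = 13^2 = 169
13^3 = 13 * 13^2 = 13 * 169 = 2197
13^6 = (13^3)^2 = 2197^2 = 4826809
13^7 = 13 * 13^6 = 13 * 4826809 = 62748517
13^14 = (13^7)^2 = 62748517^2 = 3937376385699289
13^15 = 13 * 13^14 = 13 * 3937376385699289 = 51185893014090757
13^30 = (13^15)^2 = 51185893014090757^2 = 2619995643649944960380551432833049

Result: 2619995643649944960380551432833049
Multiplications needed: 7 (7 lines after 13^1)

13^30 = 2619995643649944960380551432833049. Using exponentiation by squaring, this requires 7 multiplications. The key idea: if the exponent is even, square the half-power; if odd, multiply by the base once.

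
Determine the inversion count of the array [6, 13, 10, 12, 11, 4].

Finding inversions in [6, 13, 10, 12, 11, 4]:

(0, 5): arr[0]=6 > arr[5]=4
(1, 2): arr[1]=13 > arr[2]=10
(1, 3): arr[1]=13 > arr[3]=12
(1, 4): arr[1]=13 > arr[4]=11
(1, 5): arr[1]=13 > arr[5]=4
(2, 5): arr[2]=10 > arr[5]=4
(3, 4): arr[3]=12 > arr[4]=11
(3, 5): arr[3]=12 > arr[5]=4
(4, 5): arr[4]=11 > arr[5]=4

Total inversions: 9

The array has 9 inversion(s): (0,5), (1,2), (1,3), (1,4), (1,5), (2,5), (3,4), (3,5), (4,5). Each pair (i,j) satisfies i < j and arr[i] > arr[j].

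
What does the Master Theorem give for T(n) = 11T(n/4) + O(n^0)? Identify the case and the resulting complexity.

Master Theorem for T(n) = 11T(n/4) + O(n^0):

a = 11, b = 4, c = 0
log_b(a) = log_4(11) = 1.7297

Case 1: c = 0 < log_4(11) = 1.7297
T(n) = O(n^(log_4 11))

For T(n) = 11T(n/4) + O(n^0): log_4(11) = 1.7297. This is Case 1 of the Master Theorem (c < log_b(a), work dominated by leaves), giving O(n^(log_4 11)).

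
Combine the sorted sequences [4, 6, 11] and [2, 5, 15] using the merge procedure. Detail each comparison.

Merging process:

Compare 4 vs 2: take 2 from right. Merged: [2]
Compare 4 vs 5: take 4 from left. Merged: [2, 4]
Compare 6 vs 5: take 5 from right. Merged: [2, 4, 5]
Compare 6 vs 15: take 6 from left. Merged: [2, 4, 5, 6]
Compare 11 vs 15: take 11 from left. Merged: [2, 4, 5, 6, 11]
Append remaining from right: [15]. Merged: [2, 4, 5, 6, 11, 15]

Final merged array: [2, 4, 5, 6, 11, 15]
Total comparisons: 5

The merged array is [2, 4, 5, 6, 11, 15], requiring 5 comparisons. The merge step runs in O(n) time where n is the total number of elements.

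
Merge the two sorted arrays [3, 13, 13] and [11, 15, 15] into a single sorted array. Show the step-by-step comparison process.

Merging process:

Compare 3 vs 11: take 3 from left. Merged: [3]
Compare 13 vs 11: take 11 from right. Merged: [3, 11]
Compare 13 vs 15: take 13 from left. Merged: [3, 11, 13]
Compare 13 vs 15: take 13 from left. Merged: [3, 11, 13, 13]
Append remaining from right: [15, 15]. Merged: [3, 11, 13, 13, 15, 15]

Final merged array: [3, 11, 13, 13, 15, 15]
Total comparisons: 4

The merged array is [3, 11, 13, 13, 15, 15], requiring 4 comparisons. The merge step runs in O(n) time where n is the total number of elements.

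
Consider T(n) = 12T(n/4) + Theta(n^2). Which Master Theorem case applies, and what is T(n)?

Master Theorem for T(n) = 12T(n/4) + O(n^2):

a = 12, b = 4, c = 2
log_b(a) = log_4(12) = 1.7925

Case 3: c = 2 > log_4(12) = 1.7925
T(n) = O(n^2) = O(n^2)

For T(n) = 12T(n/4) + O(n^2): log_4(12) = 1.7925. This is Case 3 of the Master Theorem (c > log_b(a), work dominated by root), giving O(n^2).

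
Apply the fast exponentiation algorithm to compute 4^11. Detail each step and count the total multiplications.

Computing 4^11 by squaring (build up from 4^1; each line after the first costs one multiplication):

4^1 = 4
4^2 = (4^1)^2 = 4^2 = 16
4^4 = (4^2)^2 = 16^2 = 256
4^5 = 4 * 4^4 = 4 * 256 = 1024
4^10 = (4^5)^2 = 1024^2 = 1048576
4^11 = 4 * 4^10 = 4 * 1048576 = 4194304

Result: 4194304
Multiplications needed: 5 (5 lines after 4^1)

4^11 = 4194304. Using exponentiation by squaring, this requires 5 multiplications. The key idea: if the exponent is even, square the half-power; if odd, multiply by the base once.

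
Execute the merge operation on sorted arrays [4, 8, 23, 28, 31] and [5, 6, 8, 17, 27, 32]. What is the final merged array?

Merging process:

Compare 4 vs 5: take 4 from left. Merged: [4]
Compare 8 vs 5: take 5 from right. Merged: [4, 5]
Compare 8 vs 6: take 6 from right. Merged: [4, 5, 6]
Compare 8 vs 8: take 8 from left. Merged: [4, 5, 6, 8]
Compare 23 vs 8: take 8 from right. Merged: [4, 5, 6, 8, 8]
Compare 23 vs 17: take 17 from right. Merged: [4, 5, 6, 8, 8, 17]
Compare 23 vs 27: take 23 from left. Merged: [4, 5, 6, 8, 8, 17, 23]
Compare 28 vs 27: take 27 from right. Merged: [4, 5, 6, 8, 8, 17, 23, 27]
Compare 28 vs 32: take 28 from left. Merged: [4, 5, 6, 8, 8, 17, 23, 27, 28]
Compare 31 vs 32: take 31 from left. Merged: [4, 5, 6, 8, 8, 17, 23, 27, 28, 31]
Append remaining from right: [32]. Merged: [4, 5, 6, 8, 8, 17, 23, 27, 28, 31, 32]

Final merged array: [4, 5, 6, 8, 8, 17, 23, 27, 28, 31, 32]
Total comparisons: 10

The merged array is [4, 5, 6, 8, 8, 17, 23, 27, 28, 31, 32], requiring 10 comparisons. The merge step runs in O(n) time where n is the total number of elements.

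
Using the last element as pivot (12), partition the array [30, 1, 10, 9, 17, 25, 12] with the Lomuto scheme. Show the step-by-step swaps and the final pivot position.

Lomuto partition with pivot = 12:

Initial array: [30, 1, 10, 9, 17, 25, 12]

arr[0]=30 > 12: no swap
arr[1]=1 <= 12: swap with position 0, array becomes [1, 30, 10, 9, 17, 25, 12]
arr[2]=10 <= 12: swap with position 1, array becomes [1, 10, 30, 9, 17, 25, 12]
arr[3]=9 <= 12: swap with position 2, array becomes [1, 10, 9, 30, 17, 25, 12]
arr[4]=17 > 12: no swap
arr[5]=25 > 12: no swap

Place pivot at position 3: [1, 10, 9, 12, 17, 25, 30]
Pivot position: 3

After partitioning with pivot 12, the array becomes [1, 10, 9, 12, 17, 25, 30]. The pivot is placed at index 3. All elements to the left of the pivot are <= 12, and all elements to the right are > 12.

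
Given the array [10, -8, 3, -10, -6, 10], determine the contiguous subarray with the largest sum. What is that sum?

Using Kadane's algorithm on [10, -8, 3, -10, -6, 10]:

Scanning through the array:
Position 1 (value -8): max_ending_here = 2, max_so_far = 10
Position 2 (value 3): max_ending_here = 5, max_so_far = 10
Position 3 (value -10): max_ending_here = -5, max_so_far = 10
Position 4 (value -6): max_ending_here = -6, max_so_far = 10
Position 5 (value 10): max_ending_here = 10, max_so_far = 10

Maximum subarray: [10]
Maximum sum: 10

The maximum subarray is [10] with sum 10. This subarray runs from index 0 to index 0.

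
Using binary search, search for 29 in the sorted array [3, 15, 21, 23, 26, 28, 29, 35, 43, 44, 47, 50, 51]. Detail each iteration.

Binary search for 29 in [3, 15, 21, 23, 26, 28, 29, 35, 43, 44, 47, 50, 51]:

lo=0, hi=12, mid=6, arr[mid]=29 -> Found target at index 6!

Binary search finds 29 at index 6 after 1 comparisons. The search repeatedly halves the search space by comparing with the middle element.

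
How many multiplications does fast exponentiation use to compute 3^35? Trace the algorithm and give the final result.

Computing 3^35 by squaring (build up from 3^1; each line after the first costs one multiplication):

3^1 = 3
3^2 = (3^1)^2 = 3^2 = 9
3^4 = (3^2)^2 = 9^2 = 81
3^8 = (3^4)^2 = 81^2 = 6561
3^16 = (3^8)^2 = 6561^2 = 43046721
3^17 = 3 * 3^16 = 3 * 43046721 = 129140163
3^34 = (3^17)^2 = 129140163^2 = 16677181699666569
3^35 = 3 * 3^34 = 3 * 16677181699666569 = 50031545098999707

Result: 50031545098999707
Multiplications needed: 7 (7 lines after 3^1)

3^35 = 50031545098999707. Using exponentiation by squaring, this requires 7 multiplications. The key idea: if the exponent is even, square the half-power; if odd, multiply by the base once.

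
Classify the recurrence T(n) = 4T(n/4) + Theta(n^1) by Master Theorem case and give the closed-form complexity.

Master Theorem for T(n) = 4T(n/4) + O(n^1):

a = 4, b = 4, c = 1
log_b(a) = log_4(4) = 1.0000

Case 2: c = 1 = log_4(4) = 1.0000
T(n) = O(n^1 log n) = O(n log n)

For T(n) = 4T(n/4) + O(n^1): log_4(4) = 1.0000. This is Case 2 of the Master Theorem (c = log_b(a), equal work at all levels), giving O(n log n).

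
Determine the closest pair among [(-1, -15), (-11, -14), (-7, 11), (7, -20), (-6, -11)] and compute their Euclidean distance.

Computing all pairwise distances among 5 points:

d((-1, -15), (-11, -14)) = 10.0499
d((-1, -15), (-7, 11)) = 26.6833
d((-1, -15), (7, -20)) = 9.434
d((-1, -15), (-6, -11)) = 6.4031
d((-11, -14), (-7, 11)) = 25.318
d((-11, -14), (7, -20)) = 18.9737
d((-11, -14), (-6, -11)) = 5.831 <-- minimum
d((-7, 11), (7, -20)) = 34.0147
d((-7, 11), (-6, -11)) = 22.0227
d((7, -20), (-6, -11)) = 15.8114

Closest pair: (-11, -14) and (-6, -11) with distance 5.831

The closest pair is (-11, -14) and (-6, -11) with Euclidean distance 5.831. For 5 points, brute-force pairwise comparison is shown above. For large n, the divide-and-conquer algorithm (sort by x, recurse on halves, check the dividing strip) achieves O(n log n).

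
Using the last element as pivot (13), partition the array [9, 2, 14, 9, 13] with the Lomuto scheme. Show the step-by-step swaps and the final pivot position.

Lomuto partition with pivot = 13:

Initial array: [9, 2, 14, 9, 13]

arr[0]=9 <= 13: swap with position 0, array becomes [9, 2, 14, 9, 13]
arr[1]=2 <= 13: swap with position 1, array becomes [9, 2, 14, 9, 13]
arr[2]=14 > 13: no swap
arr[3]=9 <= 13: swap with position 2, array becomes [9, 2, 9, 14, 13]

Place pivot at position 3: [9, 2, 9, 13, 14]
Pivot position: 3

After partitioning with pivot 13, the array becomes [9, 2, 9, 13, 14]. The pivot is placed at index 3. All elements to the left of the pivot are <= 13, and all elements to the right are > 13.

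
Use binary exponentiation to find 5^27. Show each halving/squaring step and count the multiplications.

Computing 5^27 by squaring (build up from 5^1; each line after the first costs one multiplication):

5^1 = 5
5^2 = (5^1)^2 = 5^2 = 25
5^3 = 5 * 5^2 = 5 * 25 = 125
5^6 = (5^3)^2 = 125^2 = 15625
5^12 = (5^6)^2 = 15625^2 = 244140625
5^13 = 5 * 5^12 = 5 * 244140625 = 1220703125
5^26 = (5^13)^2 = 1220703125^2 = 1490116119384765625
5^27 = 5 * 5^26 = 5 * 1490116119384765625 = 7450580596923828125

Result: 7450580596923828125
Multiplications needed: 7 (7 lines after 5^1)

5^27 = 7450580596923828125. Using exponentiation by squaring, this requires 7 multiplications. The key idea: if the exponent is even, square the half-power; if odd, multiply by the base once.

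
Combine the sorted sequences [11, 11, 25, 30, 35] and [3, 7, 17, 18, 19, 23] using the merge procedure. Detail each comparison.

Merging process:

Compare 11 vs 3: take 3 from right. Merged: [3]
Compare 11 vs 7: take 7 from right. Merged: [3, 7]
Compare 11 vs 17: take 11 from left. Merged: [3, 7, 11]
Compare 11 vs 17: take 11 from left. Merged: [3, 7, 11, 11]
Compare 25 vs 17: take 17 from right. Merged: [3, 7, 11, 11, 17]
Compare 25 vs 18: take 18 from right. Merged: [3, 7, 11, 11, 17, 18]
Compare 25 vs 19: take 19 from right. Merged: [3, 7, 11, 11, 17, 18, 19]
Compare 25 vs 23: take 23 from right. Merged: [3, 7, 11, 11, 17, 18, 19, 23]
Append remaining from left: [25, 30, 35]. Merged: [3, 7, 11, 11, 17, 18, 19, 23, 25, 30, 35]

Final merged array: [3, 7, 11, 11, 17, 18, 19, 23, 25, 30, 35]
Total comparisons: 8

The merged array is [3, 7, 11, 11, 17, 18, 19, 23, 25, 30, 35], requiring 8 comparisons. The merge step runs in O(n) time where n is the total number of elements.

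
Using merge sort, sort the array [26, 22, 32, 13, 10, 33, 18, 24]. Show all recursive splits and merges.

Merge sort trace:

Split: [26, 22, 32, 13, 10, 33, 18, 24] -> [26, 22, 32, 13] and [10, 33, 18, 24]
  Split: [26, 22, 32, 13] -> [26, 22] and [32, 13]
    Split: [26, 22] -> [26] and [22]
    Merge: [26] + [22] -> [22, 26]
    Split: [32, 13] -> [32] and [13]
    Merge: [32] + [13] -> [13, 32]
  Merge: [22, 26] + [13, 32] -> [13, 22, 26, 32]
  Split: [10, 33, 18, 24] -> [10, 33] and [18, 24]
    Split: [10, 33] -> [10] and [33]
    Merge: [10] + [33] -> [10, 33]
    Split: [18, 24] -> [18] and [24]
    Merge: [18] + [24] -> [18, 24]
  Merge: [10, 33] + [18, 24] -> [10, 18, 24, 33]
Merge: [13, 22, 26, 32] + [10, 18, 24, 33] -> [10, 13, 18, 22, 24, 26, 32, 33]

Final sorted array: [10, 13, 18, 22, 24, 26, 32, 33]

The merge sort proceeds by recursively splitting the array and merging sorted halves.
After all merges, the sorted array is [10, 13, 18, 22, 24, 26, 32, 33].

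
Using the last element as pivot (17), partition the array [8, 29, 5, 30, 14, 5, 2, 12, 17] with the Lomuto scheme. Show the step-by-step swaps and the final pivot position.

Lomuto partition with pivot = 17:

Initial array: [8, 29, 5, 30, 14, 5, 2, 12, 17]

arr[0]=8 <= 17: swap with position 0, array becomes [8, 29, 5, 30, 14, 5, 2, 12, 17]
arr[1]=29 > 17: no swap
arr[2]=5 <= 17: swap with position 1, array becomes [8, 5, 29, 30, 14, 5, 2, 12, 17]
arr[3]=30 > 17: no swap
arr[4]=14 <= 17: swap with position 2, array becomes [8, 5, 14, 30, 29, 5, 2, 12, 17]
arr[5]=5 <= 17: swap with position 3, array becomes [8, 5, 14, 5, 29, 30, 2, 12, 17]
arr[6]=2 <= 17: swap with position 4, array becomes [8, 5, 14, 5, 2, 30, 29, 12, 17]
arr[7]=12 <= 17: swap with position 5, array becomes [8, 5, 14, 5, 2, 12, 29, 30, 17]

Place pivot at position 6: [8, 5, 14, 5, 2, 12, 17, 30, 29]
Pivot position: 6

After partitioning with pivot 17, the array becomes [8, 5, 14, 5, 2, 12, 17, 30, 29]. The pivot is placed at index 6. All elements to the left of the pivot are <= 17, and all elements to the right are > 17.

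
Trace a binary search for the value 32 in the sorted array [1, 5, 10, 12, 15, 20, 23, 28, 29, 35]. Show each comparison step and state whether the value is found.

Binary search for 32 in [1, 5, 10, 12, 15, 20, 23, 28, 29, 35]:

lo=0, hi=9, mid=4, arr[mid]=15 -> 15 < 32, search right half
lo=5, hi=9, mid=7, arr[mid]=28 -> 28 < 32, search right half
lo=8, hi=9, mid=8, arr[mid]=29 -> 29 < 32, search right half
lo=9, hi=9, mid=9, arr[mid]=35 -> 35 > 32, search left half
lo=9 > hi=8, target 32 not found

Binary search determines that 32 is not in the array after 4 comparisons. The search space was exhausted without finding the target.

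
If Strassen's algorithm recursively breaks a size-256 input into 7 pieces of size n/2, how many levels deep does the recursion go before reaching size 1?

For divide and conquer with division factor 2:

Problem sizes at each level:
Level 0: 256
Level 1: 128
Level 2: 64
Level 3: 32
Level 4: 16
Level 5: 8
Level 6: 4
Level 7: 2
Level 8: 1

The root is level 0 and the size-1 base case is level 8 (the tree spans levels 0 through 8, i.e. 9 levels counting the root), so the depth is the number of divisions: log_2(256) = 8

The recursion tree depth is log_2(256) = 8. At each level, the problem size is divided by 2, so it takes 8 divisions to reduce to a base case of size 1. The algorithm makes 7 recursive calls at each level.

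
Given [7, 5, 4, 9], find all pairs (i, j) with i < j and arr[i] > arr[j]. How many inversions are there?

Finding inversions in [7, 5, 4, 9]:

(0, 1): arr[0]=7 > arr[1]=5
(0, 2): arr[0]=7 > arr[2]=4
(1, 2): arr[1]=5 > arr[2]=4

Total inversions: 3

The array has 3 inversion(s): (0,1), (0,2), (1,2). Each pair (i,j) satisfies i < j and arr[i] > arr[j].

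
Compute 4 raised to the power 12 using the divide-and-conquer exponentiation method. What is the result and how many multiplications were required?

Computing 4^12 by squaring (build up from 4^1; each line after the first costs one multiplication):

4^1 = 4
4^2 = (4^1)^2 = 4^2 = 16
4^3 = 4 * 4^2 = 4 * 16 = 64
4^6 = (4^3)^2 = 64^2 = 4096
4^12 = (4^6)^2 = 4096^2 = 16777216

Result: 16777216
Multiplications needed: 4 (4 lines after 4^1)

4^12 = 16777216. Using exponentiation by squaring, this requires 4 multiplications. The key idea: if the exponent is even, square the half-power; if odd, multiply by the base once.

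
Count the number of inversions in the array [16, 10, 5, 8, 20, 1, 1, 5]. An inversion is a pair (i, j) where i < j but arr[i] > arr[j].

Finding inversions in [16, 10, 5, 8, 20, 1, 1, 5]:

(0, 1): arr[0]=16 > arr[1]=10
(0, 2): arr[0]=16 > arr[2]=5
(0, 3): arr[0]=16 > arr[3]=8
(0, 5): arr[0]=16 > arr[5]=1
(0, 6): arr[0]=16 > arr[6]=1
(0, 7): arr[0]=16 > arr[7]=5
(1, 2): arr[1]=10 > arr[2]=5
(1, 3): arr[1]=10 > arr[3]=8
(1, 5): arr[1]=10 > arr[5]=1
(1, 6): arr[1]=10 > arr[6]=1
(1, 7): arr[1]=10 > arr[7]=5
(2, 5): arr[2]=5 > arr[5]=1
(2, 6): arr[2]=5 > arr[6]=1
(3, 5): arr[3]=8 > arr[5]=1
(3, 6): arr[3]=8 > arr[6]=1
(3, 7): arr[3]=8 > arr[7]=5
(4, 5): arr[4]=20 > arr[5]=1
(4, 6): arr[4]=20 > arr[6]=1
(4, 7): arr[4]=20 > arr[7]=5

Total inversions: 19

The array has 19 inversion(s): (0,1), (0,2), (0,3), (0,5), (0,6), (0,7), (1,2), (1,3), (1,5), (1,6), (1,7), (2,5), (2,6), (3,5), (3,6), (3,7), (4,5), (4,6), (4,7). Each pair (i,j) satisfies i < j and arr[i] > arr[j].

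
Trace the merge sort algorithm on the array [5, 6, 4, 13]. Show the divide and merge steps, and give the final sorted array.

Merge sort trace:

Split: [5, 6, 4, 13] -> [5, 6] and [4, 13]
  Split: [5, 6] -> [5] and [6]
  Merge: [5] + [6] -> [5, 6]
  Split: [4, 13] -> [4] and [13]
  Merge: [4] + [13] -> [4, 13]
Merge: [5, 6] + [4, 13] -> [4, 5, 6, 13]

Final sorted array: [4, 5, 6, 13]

The merge sort proceeds by recursively splitting the array and merging sorted halves.
After all merges, the sorted array is [4, 5, 6, 13].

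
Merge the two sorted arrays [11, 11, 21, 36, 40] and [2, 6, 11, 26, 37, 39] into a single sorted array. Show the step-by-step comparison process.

Merging process:

Compare 11 vs 2: take 2 from right. Merged: [2]
Compare 11 vs 6: take 6 from right. Merged: [2, 6]
Compare 11 vs 11: take 11 from left. Merged: [2, 6, 11]
Compare 11 vs 11: take 11 from left. Merged: [2, 6, 11, 11]
Compare 21 vs 11: take 11 from right. Merged: [2, 6, 11, 11, 11]
Compare 21 vs 26: take 21 from left. Merged: [2, 6, 11, 11, 11, 21]
Compare 36 vs 26: take 26 from right. Merged: [2, 6, 11, 11, 11, 21, 26]
Compare 36 vs 37: take 36 from left. Merged: [2, 6, 11, 11, 11, 21, 26, 36]
Compare 40 vs 37: take 37 from right. Merged: [2, 6, 11, 11, 11, 21, 26, 36, 37]
Compare 40 vs 39: take 39 from right. Merged: [2, 6, 11, 11, 11, 21, 26, 36, 37, 39]
Append remaining from left: [40]. Merged: [2, 6, 11, 11, 11, 21, 26, 36, 37, 39, 40]

Final merged array: [2, 6, 11, 11, 11, 21, 26, 36, 37, 39, 40]
Total comparisons: 10

The merged array is [2, 6, 11, 11, 11, 21, 26, 36, 37, 39, 40], requiring 10 comparisons. The merge step runs in O(n) time where n is the total number of elements.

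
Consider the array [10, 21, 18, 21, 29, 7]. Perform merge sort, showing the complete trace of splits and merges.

Merge sort trace:

Split: [10, 21, 18, 21, 29, 7] -> [10, 21, 18] and [21, 29, 7]
  Split: [10, 21, 18] -> [10] and [21, 18]
    Split: [21, 18] -> [21] and [18]
    Merge: [21] + [18] -> [18, 21]
  Merge: [10] + [18, 21] -> [10, 18, 21]
  Split: [21, 29, 7] -> [21] and [29, 7]
    Split: [29, 7] -> [29] and [7]
    Merge: [29] + [7] -> [7, 29]
  Merge: [21] + [7, 29] -> [7, 21, 29]
Merge: [10, 18, 21] + [7, 21, 29] -> [7, 10, 18, 21, 21, 29]

Final sorted array: [7, 10, 18, 21, 21, 29]

The merge sort proceeds by recursively splitting the array and merging sorted halves.
After all merges, the sorted array is [7, 10, 18, 21, 21, 29].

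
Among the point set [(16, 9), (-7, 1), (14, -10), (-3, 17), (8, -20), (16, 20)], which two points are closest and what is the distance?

Computing all pairwise distances among 6 points:

d((16, 9), (-7, 1)) = 24.3516
d((16, 9), (14, -10)) = 19.105
d((16, 9), (-3, 17)) = 20.6155
d((16, 9), (8, -20)) = 30.0832
d((16, 9), (16, 20)) = 11.0 <-- minimum
d((-7, 1), (14, -10)) = 23.7065
d((-7, 1), (-3, 17)) = 16.4924
d((-7, 1), (8, -20)) = 25.807
d((-7, 1), (16, 20)) = 29.8329
d((14, -10), (-3, 17)) = 31.9061
d((14, -10), (8, -20)) = 11.6619
d((14, -10), (16, 20)) = 30.0666
d((-3, 17), (8, -20)) = 38.6005
d((-3, 17), (16, 20)) = 19.2354
d((8, -20), (16, 20)) = 40.7922

Closest pair: (16, 9) and (16, 20) with distance 11.0

The closest pair is (16, 9) and (16, 20) with Euclidean distance 11.0. For 6 points, brute-force pairwise comparison is shown above. For large n, the divide-and-conquer algorithm (sort by x, recurse on halves, check the dividing strip) achieves O(n log n).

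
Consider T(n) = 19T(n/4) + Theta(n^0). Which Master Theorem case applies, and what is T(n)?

Master Theorem for T(n) = 19T(n/4) + O(n^0):

a = 19, b = 4, c = 0
log_b(a) = log_4(19) = 2.1240

Case 1: c = 0 < log_4(19) = 2.1240
T(n) = O(n^(log_4 19))

For T(n) = 19T(n/4) + O(n^0): log_4(19) = 2.1240. This is Case 1 of the Master Theorem (c < log_b(a), work dominated by leaves), giving O(n^(log_4 19)).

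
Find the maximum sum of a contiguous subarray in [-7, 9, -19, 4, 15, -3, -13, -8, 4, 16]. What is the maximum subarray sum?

Using Kadane's algorithm on [-7, 9, -19, 4, 15, -3, -13, -8, 4, 16]:

Scanning through the array:
Position 1 (value 9): max_ending_here = 9, max_so_far = 9
Position 2 (value -19): max_ending_here = -10, max_so_far = 9
Position 3 (value 4): max_ending_here = 4, max_so_far = 9
Position 4 (value 15): max_ending_here = 19, max_so_far = 19
Position 5 (value -3): max_ending_here = 16, max_so_far = 19
Position 6 (value -13): max_ending_here = 3, max_so_far = 19
Position 7 (value -8): max_ending_here = -5, max_so_far = 19
Position 8 (value 4): max_ending_here = 4, max_so_far = 19
Position 9 (value 16): max_ending_here = 20, max_so_far = 20

Maximum subarray: [4, 16]
Maximum sum: 20

The maximum subarray is [4, 16] with sum 20. This subarray runs from index 8 to index 9.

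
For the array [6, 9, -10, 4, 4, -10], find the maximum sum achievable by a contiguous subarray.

Using Kadane's algorithm on [6, 9, -10, 4, 4, -10]:

Scanning through the array:
Position 1 (value 9): max_ending_here = 15, max_so_far = 15
Position 2 (value -10): max_ending_here = 5, max_so_far = 15
Position 3 (value 4): max_ending_here = 9, max_so_far = 15
Position 4 (value 4): max_ending_here = 13, max_so_far = 15
Position 5 (value -10): max_ending_here = 3, max_so_far = 15

Maximum subarray: [6, 9]
Maximum sum: 15

The maximum subarray is [6, 9] with sum 15. This subarray runs from index 0 to index 1.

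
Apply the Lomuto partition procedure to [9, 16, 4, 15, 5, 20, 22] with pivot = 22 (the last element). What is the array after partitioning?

Lomuto partition with pivot = 22:

Initial array: [9, 16, 4, 15, 5, 20, 22]

arr[0]=9 <= 22: swap with position 0, array becomes [9, 16, 4, 15, 5, 20, 22]
arr[1]=16 <= 22: swap with position 1, array becomes [9, 16, 4, 15, 5, 20, 22]
arr[2]=4 <= 22: swap with position 2, array becomes [9, 16, 4, 15, 5, 20, 22]
arr[3]=15 <= 22: swap with position 3, array becomes [9, 16, 4, 15, 5, 20, 22]
arr[4]=5 <= 22: swap with position 4, array becomes [9, 16, 4, 15, 5, 20, 22]
arr[5]=20 <= 22: swap with position 5, array becomes [9, 16, 4, 15, 5, 20, 22]

Place pivot at position 6: [9, 16, 4, 15, 5, 20, 22]
Pivot position: 6

After partitioning with pivot 22, the array becomes [9, 16, 4, 15, 5, 20, 22]. The pivot is placed at index 6. All elements to the left of the pivot are <= 22, and all elements to the right are > 22.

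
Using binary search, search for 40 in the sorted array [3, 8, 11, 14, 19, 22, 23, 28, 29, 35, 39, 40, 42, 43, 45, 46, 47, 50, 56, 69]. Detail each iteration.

Binary search for 40 in [3, 8, 11, 14, 19, 22, 23, 28, 29, 35, 39, 40, 42, 43, 45, 46, 47, 50, 56, 69]:

lo=0, hi=19, mid=9, arr[mid]=35 -> 35 < 40, search right half
lo=10, hi=19, mid=14, arr[mid]=45 -> 45 > 40, search left half
lo=10, hi=13, mid=11, arr[mid]=40 -> Found target at index 11!

Binary search finds 40 at index 11 after 3 comparisons. The search repeatedly halves the search space by comparing with the middle element.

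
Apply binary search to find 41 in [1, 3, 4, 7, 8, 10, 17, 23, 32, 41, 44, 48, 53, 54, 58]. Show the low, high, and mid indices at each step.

Binary search for 41 in [1, 3, 4, 7, 8, 10, 17, 23, 32, 41, 44, 48, 53, 54, 58]:

lo=0, hi=14, mid=7, arr[mid]=23 -> 23 < 41, search right half
lo=8, hi=14, mid=11, arr[mid]=48 -> 48 > 41, search left half
lo=8, hi=10, mid=9, arr[mid]=41 -> Found target at index 9!

Binary search finds 41 at index 9 after 3 comparisons. The search repeatedly halves the search space by comparing with the middle element.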